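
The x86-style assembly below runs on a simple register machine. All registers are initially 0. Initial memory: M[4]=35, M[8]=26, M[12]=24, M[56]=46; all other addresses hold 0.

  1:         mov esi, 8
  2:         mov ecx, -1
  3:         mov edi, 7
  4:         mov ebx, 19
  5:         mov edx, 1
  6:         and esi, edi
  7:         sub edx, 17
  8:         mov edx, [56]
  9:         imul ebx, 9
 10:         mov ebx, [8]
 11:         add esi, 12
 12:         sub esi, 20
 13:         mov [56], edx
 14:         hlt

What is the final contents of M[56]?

46

mov esi, 8 → esi=8
mov ecx, -1 → ecx=-1
mov edi, 7 → edi=7
mov ebx, 19 → ebx=19
mov edx, 1 → edx=1
and esi, edi → esi=8&7=0
sub edx, 17 → edx=1-17=-16
mov edx, [56] → edx=M[56]=46
imul ebx, 9 → ebx=19*9=171
mov ebx, [8] → ebx=M[8]=26
add esi, 12 → esi=0+12=12
sub esi, 20 → esi=12-20=-8
mov [56], edx → M[56]=46
halt.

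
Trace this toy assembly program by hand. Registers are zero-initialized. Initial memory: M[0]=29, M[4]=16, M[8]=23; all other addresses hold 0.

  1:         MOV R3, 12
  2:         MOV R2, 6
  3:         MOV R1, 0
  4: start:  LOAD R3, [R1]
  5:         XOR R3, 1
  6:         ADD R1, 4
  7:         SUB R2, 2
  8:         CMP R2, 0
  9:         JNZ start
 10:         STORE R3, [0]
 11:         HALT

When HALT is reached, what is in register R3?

R3=12
R2=6
R1=0
R3=M[0]=29
R3=29^1=28
R1=0+4=4
R2=6-2=4
CMP R2, 0  (cmp 4,0)
JNZ start: taken
R3=M[4]=16
R3=16^1=17
R1=4+4=8
R2=4-2=2
CMP R2, 0  (cmp 2,0)
JNZ start: taken
R3=M[8]=23
R3=23^1=22
R1=8+4=12
R2=2-2=0
CMP R2, 0  (cmp 0,0)
JNZ start: not taken
STORE R3, [0] → M[0]=22
halt.

22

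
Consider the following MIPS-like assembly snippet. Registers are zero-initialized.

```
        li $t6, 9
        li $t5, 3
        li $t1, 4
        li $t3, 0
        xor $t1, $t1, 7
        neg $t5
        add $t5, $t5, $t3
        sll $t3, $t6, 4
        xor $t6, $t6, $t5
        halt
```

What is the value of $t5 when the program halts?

-3

li $t6, 9 → $t6=9
li $t5, 3 → $t5=3
li $t1, 4 → $t1=4
li $t3, 0 → $t3=0
xor $t1, $t1, 7 → $t1=4^7=3
neg $t5 → $t5=-(3)=-3
add $t5, $t5, $t3 → $t5=(-3)+0=-3
sll $t3, $t6, 4 → $t3=9<<4=144
xor $t6, $t6, $t5 → $t6=9^(-3)=-12
halt.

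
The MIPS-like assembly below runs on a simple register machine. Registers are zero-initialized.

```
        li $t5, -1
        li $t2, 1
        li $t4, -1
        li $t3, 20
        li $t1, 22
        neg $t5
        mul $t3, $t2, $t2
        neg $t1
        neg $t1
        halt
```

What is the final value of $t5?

1

$t5=-1
$t2=1
$t4=-1
$t3=20
$t1=22
$t5=-(-1)=1
$t3=1*1=1
$t1=-(22)=-22
$t1=-(-22)=22
halt.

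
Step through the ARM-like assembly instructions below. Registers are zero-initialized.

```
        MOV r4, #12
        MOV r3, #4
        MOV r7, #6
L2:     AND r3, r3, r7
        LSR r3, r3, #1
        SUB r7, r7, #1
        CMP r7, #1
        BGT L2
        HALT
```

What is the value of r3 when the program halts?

MOV r4, #12 → r4=12
MOV r3, #4 → r3=4
MOV r7, #6 → r7=6
AND r3, r3, r7 → r3=4&6=4
LSR r3, r3, #1 → r3=4>>1=2
SUB r7, r7, #1 → r7=6-1=5
CMP r7, #1  (cmp 5,1)
BGT L2: taken
AND r3, r3, r7 → r3=2&5=0
LSR r3, r3, #1 → r3=0>>1=0
SUB r7, r7, #1 → r7=5-1=4
CMP r7, #1  (cmp 4,1)
BGT L2: taken
AND r3, r3, r7 → r3=0&4=0
LSR r3, r3, #1 → r3=0>>1=0
SUB r7, r7, #1 → r7=4-1=3
CMP r7, #1  (cmp 3,1)
BGT L2: taken
AND r3, r3, r7 → r3=0&3=0
LSR r3, r3, #1 → r3=0>>1=0
SUB r7, r7, #1 → r7=3-1=2
CMP r7, #1  (cmp 2,1)
BGT L2: taken
AND r3, r3, r7 → r3=0&2=0
LSR r3, r3, #1 → r3=0>>1=0
SUB r7, r7, #1 → r7=2-1=1
CMP r7, #1  (cmp 1,1)
BGT L2: not taken
halt.

0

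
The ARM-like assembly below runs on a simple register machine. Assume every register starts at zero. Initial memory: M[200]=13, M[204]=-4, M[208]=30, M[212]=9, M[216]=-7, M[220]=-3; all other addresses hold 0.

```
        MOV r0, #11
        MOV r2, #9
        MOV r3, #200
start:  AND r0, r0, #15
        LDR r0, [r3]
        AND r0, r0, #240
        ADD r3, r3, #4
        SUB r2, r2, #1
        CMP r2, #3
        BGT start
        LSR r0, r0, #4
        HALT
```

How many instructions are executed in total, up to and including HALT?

47

after MOV r0, #11: r0=11
after MOV r2, #9: r2=9
after MOV r3, #200: r3=200
after AND r0, r0, #15: r0=11&15=11
after LDR r0, [r3]: r0=M[200]=13
after AND r0, r0, #240: r0=13&240=0
after ADD r3, r3, #4: r3=200+4=204
after SUB r2, r2, #1: r2=9-1=8
CMP r2, #3  (cmp 8,3)
BGT start: taken
after AND r0, r0, #15: r0=0&15=0
after LDR r0, [r3]: r0=M[204]=-4
after AND r0, r0, #240: r0=(-4)&240=240
after ADD r3, r3, #4: r3=204+4=208
after SUB r2, r2, #1: r2=8-1=7
CMP r2, #3  (cmp 7,3)
BGT start: taken
after AND r0, r0, #15: r0=240&15=0
after LDR r0, [r3]: r0=M[208]=30
after AND r0, r0, #240: r0=30&240=16
after ADD r3, r3, #4: r3=208+4=212
after SUB r2, r2, #1: r2=7-1=6
CMP r2, #3  (cmp 6,3)
BGT start: taken
after AND r0, r0, #15: r0=16&15=0
after LDR r0, [r3]: r0=M[212]=9
after AND r0, r0, #240: r0=9&240=0
after ADD r3, r3, #4: r3=212+4=216
after SUB r2, r2, #1: r2=6-1=5
CMP r2, #3  (cmp 5,3)
BGT start: taken
after AND r0, r0, #15: r0=0&15=0
after LDR r0, [r3]: r0=M[216]=-7
after AND r0, r0, #240: r0=(-7)&240=240
after ADD r3, r3, #4: r3=216+4=220
after SUB r2, r2, #1: r2=5-1=4
CMP r2, #3  (cmp 4,3)
BGT start: taken
after AND r0, r0, #15: r0=240&15=0
after LDR r0, [r3]: r0=M[220]=-3
after AND r0, r0, #240: r0=(-3)&240=240
after ADD r3, r3, #4: r3=220+4=224
after SUB r2, r2, #1: r2=4-1=3
CMP r2, #3  (cmp 3,3)
BGT start: not taken
after LSR r0, r0, #4: r0=240>>4=15
halt.
Total executed instructions: 47.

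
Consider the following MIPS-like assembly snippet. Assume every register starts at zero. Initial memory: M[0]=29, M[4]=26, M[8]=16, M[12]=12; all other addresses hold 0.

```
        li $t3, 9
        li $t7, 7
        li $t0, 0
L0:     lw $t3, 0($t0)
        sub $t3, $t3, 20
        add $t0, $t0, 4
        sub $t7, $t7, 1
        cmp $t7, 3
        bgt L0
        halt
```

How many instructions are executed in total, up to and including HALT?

$t3=9
$t7=7
$t0=0
$t3=M[0]=29
$t3=29-20=9
$t0=0+4=4
$t7=7-1=6
cmp $t7, 3  (cmp 6,3)
bgt L0: taken
$t3=M[4]=26
$t3=26-20=6
$t0=4+4=8
$t7=6-1=5
cmp $t7, 3  (cmp 5,3)
bgt L0: taken
$t3=M[8]=16
$t3=16-20=-4
$t0=8+4=12
$t7=5-1=4
cmp $t7, 3  (cmp 4,3)
bgt L0: taken
$t3=M[12]=12
$t3=12-20=-8
$t0=12+4=16
$t7=4-1=3
cmp $t7, 3  (cmp 3,3)
bgt L0: not taken
halt.
Total executed instructions: 28.

28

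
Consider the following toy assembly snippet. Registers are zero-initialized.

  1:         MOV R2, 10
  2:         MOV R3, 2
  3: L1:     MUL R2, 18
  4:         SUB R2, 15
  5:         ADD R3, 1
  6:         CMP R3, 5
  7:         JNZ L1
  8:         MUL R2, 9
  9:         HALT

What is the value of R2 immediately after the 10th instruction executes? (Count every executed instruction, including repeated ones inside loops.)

MOV R2, 10 → R2=10
MOV R3, 2 → R3=2
MUL R2, 18 → R2=10*18=180
SUB R2, 15 → R2=180-15=165
ADD R3, 1 → R3=2+1=3
CMP R3, 5  (cmp 3,5)
JNZ L1: taken
MUL R2, 18 → R2=165*18=2970
SUB R2, 15 → R2=2970-15=2955
ADD R3, 1 → R3=3+1=4
After step 10: R2 = 2955.

2955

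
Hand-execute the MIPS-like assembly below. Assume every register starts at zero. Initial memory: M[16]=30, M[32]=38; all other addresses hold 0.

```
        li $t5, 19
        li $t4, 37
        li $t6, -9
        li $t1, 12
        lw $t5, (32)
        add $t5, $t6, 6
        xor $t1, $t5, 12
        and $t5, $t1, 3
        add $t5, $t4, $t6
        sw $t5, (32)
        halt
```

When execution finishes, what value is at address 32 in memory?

li $t5, 19 → $t5=19
li $t4, 37 → $t4=37
li $t6, -9 → $t6=-9
li $t1, 12 → $t1=12
lw $t5, (32) → $t5=M[32]=38
add $t5, $t6, 6 → $t5=(-9)+6=-3
xor $t1, $t5, 12 → $t1=(-3)^12=-15
and $t5, $t1, 3 → $t5=(-15)&3=1
add $t5, $t4, $t6 → $t5=37+(-9)=28
sw $t5, (32) → M[32]=28
halt.

28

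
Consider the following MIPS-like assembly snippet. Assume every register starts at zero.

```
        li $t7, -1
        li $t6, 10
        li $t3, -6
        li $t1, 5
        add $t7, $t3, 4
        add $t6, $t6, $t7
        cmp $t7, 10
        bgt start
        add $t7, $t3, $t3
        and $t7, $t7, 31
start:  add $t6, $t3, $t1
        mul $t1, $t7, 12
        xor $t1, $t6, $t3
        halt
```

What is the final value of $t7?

20

li $t7, -1 → $t7=-1
li $t6, 10 → $t6=10
li $t3, -6 → $t3=-6
li $t1, 5 → $t1=5
add $t7, $t3, 4 → $t7=(-6)+4=-2
add $t6, $t6, $t7 → $t6=10+(-2)=8
cmp $t7, 10  (cmp -2,10)
bgt start: not taken
add $t7, $t3, $t3 → $t7=(-6)+(-6)=-12
and $t7, $t7, 31 → $t7=(-12)&31=20
add $t6, $t3, $t1 → $t6=(-6)+5=-1
mul $t1, $t7, 12 → $t1=20*12=240
xor $t1, $t6, $t3 → $t1=(-1)^(-6)=5
halt.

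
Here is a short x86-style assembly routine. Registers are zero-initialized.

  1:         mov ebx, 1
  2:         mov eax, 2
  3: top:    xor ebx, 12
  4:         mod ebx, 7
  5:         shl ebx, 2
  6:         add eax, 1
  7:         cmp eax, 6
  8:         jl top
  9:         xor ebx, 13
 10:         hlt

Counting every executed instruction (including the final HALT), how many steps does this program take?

mov ebx, 1 → ebx=1
mov eax, 2 → eax=2
xor ebx, 12 → ebx=1^12=13
mod ebx, 7 → ebx=13%7=6
shl ebx, 2 → ebx=6<<2=24
add eax, 1 → eax=2+1=3
cmp eax, 6  (cmp 3,6)
jl top: taken
xor ebx, 12 → ebx=24^12=20
mod ebx, 7 → ebx=20%7=6
shl ebx, 2 → ebx=6<<2=24
add eax, 1 → eax=3+1=4
cmp eax, 6  (cmp 4,6)
jl top: taken
xor ebx, 12 → ebx=24^12=20
mod ebx, 7 → ebx=20%7=6
shl ebx, 2 → ebx=6<<2=24
add eax, 1 → eax=4+1=5
cmp eax, 6  (cmp 5,6)
jl top: taken
xor ebx, 12 → ebx=24^12=20
mod ebx, 7 → ebx=20%7=6
shl ebx, 2 → ebx=6<<2=24
add eax, 1 → eax=5+1=6
cmp eax, 6  (cmp 6,6)
jl top: not taken
xor ebx, 13 → ebx=24^13=21
halt.
Total executed instructions: 28.

28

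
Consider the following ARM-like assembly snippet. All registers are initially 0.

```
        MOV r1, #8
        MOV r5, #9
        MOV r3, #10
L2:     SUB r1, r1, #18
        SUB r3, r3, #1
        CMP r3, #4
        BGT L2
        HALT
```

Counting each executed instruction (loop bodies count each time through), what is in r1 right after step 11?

after MOV r1, #8: r1=8
after MOV r5, #9: r5=9
after MOV r3, #10: r3=10
after SUB r1, r1, #18: r1=8-18=-10
after SUB r3, r3, #1: r3=10-1=9
CMP r3, #4  (cmp 9,4)
BGT L2: taken
after SUB r1, r1, #18: r1=(-10)-18=-28
after SUB r3, r3, #1: r3=9-1=8
CMP r3, #4  (cmp 8,4)
BGT L2: taken
After step 11: r1 = -28.

-28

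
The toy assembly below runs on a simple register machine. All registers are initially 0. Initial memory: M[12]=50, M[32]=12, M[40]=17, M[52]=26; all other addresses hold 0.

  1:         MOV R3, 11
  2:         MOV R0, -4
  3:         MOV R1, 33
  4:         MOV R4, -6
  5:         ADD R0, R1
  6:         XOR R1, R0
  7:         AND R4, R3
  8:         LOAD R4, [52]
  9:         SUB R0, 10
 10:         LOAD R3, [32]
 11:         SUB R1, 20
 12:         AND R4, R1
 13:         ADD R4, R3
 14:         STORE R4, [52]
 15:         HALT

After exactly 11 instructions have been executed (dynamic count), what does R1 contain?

after MOV R3, 11: R3=11
after MOV R0, -4: R0=-4
after MOV R1, 33: R1=33
after MOV R4, -6: R4=-6
after ADD R0, R1: R0=(-4)+33=29
after XOR R1, R0: R1=33^29=60
after AND R4, R3: R4=(-6)&11=10
after LOAD R4, [52]: R4=M[52]=26
after SUB R0, 10: R0=29-10=19
after LOAD R3, [32]: R3=M[32]=12
after SUB R1, 20: R1=60-20=40
After step 11: R1 = 40.

40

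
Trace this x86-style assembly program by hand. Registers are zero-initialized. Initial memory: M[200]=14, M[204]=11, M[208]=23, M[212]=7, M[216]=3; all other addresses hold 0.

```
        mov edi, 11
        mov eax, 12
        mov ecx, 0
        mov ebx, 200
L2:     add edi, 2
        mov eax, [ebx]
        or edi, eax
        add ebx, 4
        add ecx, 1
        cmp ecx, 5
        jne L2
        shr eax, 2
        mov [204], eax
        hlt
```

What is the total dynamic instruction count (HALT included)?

42

edi=11
eax=12
ecx=0
ebx=200
edi=11+2=13
eax=M[200]=14
edi=13|14=15
ebx=200+4=204
ecx=0+1=1
cmp ecx, 5  (cmp 1,5)
jne L2: taken
edi=15+2=17
eax=M[204]=11
edi=17|11=27
ebx=204+4=208
ecx=1+1=2
cmp ecx, 5  (cmp 2,5)
jne L2: taken
edi=27+2=29
eax=M[208]=23
edi=29|23=31
ebx=208+4=212
ecx=2+1=3
cmp ecx, 5  (cmp 3,5)
jne L2: taken
edi=31+2=33
eax=M[212]=7
edi=33|7=39
ebx=212+4=216
ecx=3+1=4
cmp ecx, 5  (cmp 4,5)
jne L2: taken
edi=39+2=41
eax=M[216]=3
edi=41|3=43
ebx=216+4=220
ecx=4+1=5
cmp ecx, 5  (cmp 5,5)
jne L2: not taken
eax=3>>2=0
mov [204], eax → M[204]=0
halt.
Total executed instructions: 42.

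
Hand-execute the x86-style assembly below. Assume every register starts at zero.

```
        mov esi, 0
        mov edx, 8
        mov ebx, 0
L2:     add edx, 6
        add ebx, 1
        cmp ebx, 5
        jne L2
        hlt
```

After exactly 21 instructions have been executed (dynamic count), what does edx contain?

38

esi=0
edx=8
ebx=0
edx=8+6=14
ebx=0+1=1
cmp ebx, 5  (cmp 1,5)
jne L2: taken
edx=14+6=20
ebx=1+1=2
cmp ebx, 5  (cmp 2,5)
jne L2: taken
edx=20+6=26
ebx=2+1=3
cmp ebx, 5  (cmp 3,5)
jne L2: taken
edx=26+6=32
ebx=3+1=4
cmp ebx, 5  (cmp 4,5)
jne L2: taken
edx=32+6=38
ebx=4+1=5
After step 21: edx = 38.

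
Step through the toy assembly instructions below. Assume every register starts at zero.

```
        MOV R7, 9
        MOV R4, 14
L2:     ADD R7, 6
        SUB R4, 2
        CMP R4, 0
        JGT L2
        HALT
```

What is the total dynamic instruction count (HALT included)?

31

MOV R7, 9 → R7=9
MOV R4, 14 → R4=14
ADD R7, 6 → R7=9+6=15
SUB R4, 2 → R4=14-2=12
CMP R4, 0  (cmp 12,0)
JGT L2: taken
ADD R7, 6 → R7=15+6=21
SUB R4, 2 → R4=12-2=10
CMP R4, 0  (cmp 10,0)
JGT L2: taken
ADD R7, 6 → R7=21+6=27
SUB R4, 2 → R4=10-2=8
CMP R4, 0  (cmp 8,0)
JGT L2: taken
ADD R7, 6 → R7=27+6=33
SUB R4, 2 → R4=8-2=6
CMP R4, 0  (cmp 6,0)
JGT L2: taken
ADD R7, 6 → R7=33+6=39
SUB R4, 2 → R4=6-2=4
CMP R4, 0  (cmp 4,0)
JGT L2: taken
ADD R7, 6 → R7=39+6=45
SUB R4, 2 → R4=4-2=2
CMP R4, 0  (cmp 2,0)
JGT L2: taken
ADD R7, 6 → R7=45+6=51
SUB R4, 2 → R4=2-2=0
CMP R4, 0  (cmp 0,0)
JGT L2: not taken
halt.
Total executed instructions: 31.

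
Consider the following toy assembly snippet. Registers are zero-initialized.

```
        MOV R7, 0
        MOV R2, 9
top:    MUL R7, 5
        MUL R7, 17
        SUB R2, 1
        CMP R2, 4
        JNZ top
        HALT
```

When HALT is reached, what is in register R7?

after MOV R7, 0: R7=0
after MOV R2, 9: R2=9
after MUL R7, 5: R7=0*5=0
after MUL R7, 17: R7=0*17=0
after SUB R2, 1: R2=9-1=8
CMP R2, 4  (cmp 8,4)
JNZ top: taken
after MUL R7, 5: R7=0*5=0
after MUL R7, 17: R7=0*17=0
after SUB R2, 1: R2=8-1=7
CMP R2, 4  (cmp 7,4)
JNZ top: taken
after MUL R7, 5: R7=0*5=0
after MUL R7, 17: R7=0*17=0
after SUB R2, 1: R2=7-1=6
CMP R2, 4  (cmp 6,4)
JNZ top: taken
after MUL R7, 5: R7=0*5=0
after MUL R7, 17: R7=0*17=0
after SUB R2, 1: R2=6-1=5
CMP R2, 4  (cmp 5,4)
JNZ top: taken
after MUL R7, 5: R7=0*5=0
after MUL R7, 17: R7=0*17=0
after SUB R2, 1: R2=5-1=4
CMP R2, 4  (cmp 4,4)
JNZ top: not taken
halt.

0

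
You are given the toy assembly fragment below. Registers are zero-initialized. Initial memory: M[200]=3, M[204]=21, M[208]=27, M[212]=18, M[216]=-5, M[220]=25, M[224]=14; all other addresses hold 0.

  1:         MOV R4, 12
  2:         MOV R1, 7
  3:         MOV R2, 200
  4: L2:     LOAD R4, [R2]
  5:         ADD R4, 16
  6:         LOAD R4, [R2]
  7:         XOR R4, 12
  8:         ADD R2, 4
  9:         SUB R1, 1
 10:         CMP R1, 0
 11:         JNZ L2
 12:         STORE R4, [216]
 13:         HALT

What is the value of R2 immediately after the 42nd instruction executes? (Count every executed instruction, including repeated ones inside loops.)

MOV R4, 12 → R4=12
MOV R1, 7 → R1=7
MOV R2, 200 → R2=200
LOAD R4, [R2] → R4=M[200]=3
ADD R4, 16 → R4=3+16=19
LOAD R4, [R2] → R4=M[200]=3
XOR R4, 12 → R4=3^12=15
ADD R2, 4 → R2=200+4=204
SUB R1, 1 → R1=7-1=6
CMP R1, 0  (cmp 6,0)
JNZ L2: taken
LOAD R4, [R2] → R4=M[204]=21
ADD R4, 16 → R4=21+16=37
LOAD R4, [R2] → R4=M[204]=21
XOR R4, 12 → R4=21^12=25
ADD R2, 4 → R2=204+4=208
SUB R1, 1 → R1=6-1=5
CMP R1, 0  (cmp 5,0)
JNZ L2: taken
LOAD R4, [R2] → R4=M[208]=27
ADD R4, 16 → R4=27+16=43
LOAD R4, [R2] → R4=M[208]=27
XOR R4, 12 → R4=27^12=23
ADD R2, 4 → R2=208+4=212
SUB R1, 1 → R1=5-1=4
CMP R1, 0  (cmp 4,0)
JNZ L2: taken
LOAD R4, [R2] → R4=M[212]=18
ADD R4, 16 → R4=18+16=34
LOAD R4, [R2] → R4=M[212]=18
XOR R4, 12 → R4=18^12=30
ADD R2, 4 → R2=212+4=216
SUB R1, 1 → R1=4-1=3
CMP R1, 0  (cmp 3,0)
JNZ L2: taken
LOAD R4, [R2] → R4=M[216]=-5
ADD R4, 16 → R4=(-5)+16=11
LOAD R4, [R2] → R4=M[216]=-5
XOR R4, 12 → R4=(-5)^12=-9
ADD R2, 4 → R2=216+4=220
SUB R1, 1 → R1=3-1=2
CMP R1, 0  (cmp 2,0)
After step 42: R2 = 220.

220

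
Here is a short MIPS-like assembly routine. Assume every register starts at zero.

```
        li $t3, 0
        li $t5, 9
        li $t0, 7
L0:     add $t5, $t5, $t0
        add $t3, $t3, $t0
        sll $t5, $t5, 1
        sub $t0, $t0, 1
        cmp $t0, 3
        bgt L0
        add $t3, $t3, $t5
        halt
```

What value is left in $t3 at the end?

after li $t3, 0: $t3=0
after li $t5, 9: $t5=9
after li $t0, 7: $t0=7
after add $t5, $t5, $t0: $t5=9+7=16
after add $t3, $t3, $t0: $t3=0+7=7
after sll $t5, $t5, 1: $t5=16<<1=32
after sub $t0, $t0, 1: $t0=7-1=6
cmp $t0, 3  (cmp 6,3)
bgt L0: taken
after add $t5, $t5, $t0: $t5=32+6=38
after add $t3, $t3, $t0: $t3=7+6=13
after sll $t5, $t5, 1: $t5=38<<1=76
after sub $t0, $t0, 1: $t0=6-1=5
cmp $t0, 3  (cmp 5,3)
bgt L0: taken
after add $t5, $t5, $t0: $t5=76+5=81
after add $t3, $t3, $t0: $t3=13+5=18
after sll $t5, $t5, 1: $t5=81<<1=162
after sub $t0, $t0, 1: $t0=5-1=4
cmp $t0, 3  (cmp 4,3)
bgt L0: taken
after add $t5, $t5, $t0: $t5=162+4=166
after add $t3, $t3, $t0: $t3=18+4=22
after sll $t5, $t5, 1: $t5=166<<1=332
after sub $t0, $t0, 1: $t0=4-1=3
cmp $t0, 3  (cmp 3,3)
bgt L0: not taken
after add $t3, $t3, $t5: $t3=22+332=354
halt.

354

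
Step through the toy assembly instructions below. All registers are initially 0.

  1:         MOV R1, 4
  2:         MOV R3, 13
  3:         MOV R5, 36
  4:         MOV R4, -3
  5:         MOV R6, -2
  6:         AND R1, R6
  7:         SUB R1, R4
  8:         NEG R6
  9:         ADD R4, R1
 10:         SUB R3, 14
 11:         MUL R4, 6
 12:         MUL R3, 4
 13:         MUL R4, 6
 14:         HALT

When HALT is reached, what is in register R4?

144

R1=4
R3=13
R5=36
R4=-3
R6=-2
R1=4&(-2)=4
R1=4-(-3)=7
R6=-(-2)=2
R4=(-3)+7=4
R3=13-14=-1
R4=4*6=24
R3=(-1)*4=-4
R4=24*6=144
halt.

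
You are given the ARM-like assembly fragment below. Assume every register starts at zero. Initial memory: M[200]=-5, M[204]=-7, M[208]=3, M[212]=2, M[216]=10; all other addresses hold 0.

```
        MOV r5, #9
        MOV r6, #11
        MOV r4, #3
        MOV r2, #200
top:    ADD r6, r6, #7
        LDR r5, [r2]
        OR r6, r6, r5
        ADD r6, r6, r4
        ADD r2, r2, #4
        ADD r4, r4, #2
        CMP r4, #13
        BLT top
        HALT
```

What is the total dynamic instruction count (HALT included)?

45

r5=9
r6=11
r4=3
r2=200
r6=11+7=18
r5=M[200]=-5
r6=18|(-5)=-5
r6=(-5)+3=-2
r2=200+4=204
r4=3+2=5
CMP r4, #13  (cmp 5,13)
BLT top: taken
r6=(-2)+7=5
r5=M[204]=-7
r6=5|(-7)=-3
r6=(-3)+5=2
r2=204+4=208
r4=5+2=7
CMP r4, #13  (cmp 7,13)
BLT top: taken
r6=2+7=9
r5=M[208]=3
r6=9|3=11
r6=11+7=18
r2=208+4=212
r4=7+2=9
CMP r4, #13  (cmp 9,13)
BLT top: taken
r6=18+7=25
r5=M[212]=2
r6=25|2=27
r6=27+9=36
r2=212+4=216
r4=9+2=11
CMP r4, #13  (cmp 11,13)
BLT top: taken
r6=36+7=43
r5=M[216]=10
r6=43|10=43
r6=43+11=54
r2=216+4=220
r4=11+2=13
CMP r4, #13  (cmp 13,13)
BLT top: not taken
halt.
Total executed instructions: 45.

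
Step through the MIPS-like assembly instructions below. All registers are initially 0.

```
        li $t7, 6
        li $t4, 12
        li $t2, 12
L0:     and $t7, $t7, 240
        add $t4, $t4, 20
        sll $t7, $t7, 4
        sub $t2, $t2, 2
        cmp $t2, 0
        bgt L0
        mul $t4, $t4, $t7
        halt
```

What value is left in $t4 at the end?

li $t7, 6 → $t7=6
li $t4, 12 → $t4=12
li $t2, 12 → $t2=12
and $t7, $t7, 240 → $t7=6&240=0
add $t4, $t4, 20 → $t4=12+20=32
sll $t7, $t7, 4 → $t7=0<<4=0
sub $t2, $t2, 2 → $t2=12-2=10
cmp $t2, 0  (cmp 10,0)
bgt L0: taken
and $t7, $t7, 240 → $t7=0&240=0
add $t4, $t4, 20 → $t4=32+20=52
sll $t7, $t7, 4 → $t7=0<<4=0
sub $t2, $t2, 2 → $t2=10-2=8
cmp $t2, 0  (cmp 8,0)
bgt L0: taken
and $t7, $t7, 240 → $t7=0&240=0
add $t4, $t4, 20 → $t4=52+20=72
sll $t7, $t7, 4 → $t7=0<<4=0
sub $t2, $t2, 2 → $t2=8-2=6
cmp $t2, 0  (cmp 6,0)
bgt L0: taken
and $t7, $t7, 240 → $t7=0&240=0
add $t4, $t4, 20 → $t4=72+20=92
sll $t7, $t7, 4 → $t7=0<<4=0
sub $t2, $t2, 2 → $t2=6-2=4
cmp $t2, 0  (cmp 4,0)
bgt L0: taken
and $t7, $t7, 240 → $t7=0&240=0
add $t4, $t4, 20 → $t4=92+20=112
sll $t7, $t7, 4 → $t7=0<<4=0
sub $t2, $t2, 2 → $t2=4-2=2
cmp $t2, 0  (cmp 2,0)
bgt L0: taken
and $t7, $t7, 240 → $t7=0&240=0
add $t4, $t4, 20 → $t4=112+20=132
sll $t7, $t7, 4 → $t7=0<<4=0
sub $t2, $t2, 2 → $t2=2-2=0
cmp $t2, 0  (cmp 0,0)
bgt L0: not taken
mul $t4, $t4, $t7 → $t4=132*0=0
halt.

0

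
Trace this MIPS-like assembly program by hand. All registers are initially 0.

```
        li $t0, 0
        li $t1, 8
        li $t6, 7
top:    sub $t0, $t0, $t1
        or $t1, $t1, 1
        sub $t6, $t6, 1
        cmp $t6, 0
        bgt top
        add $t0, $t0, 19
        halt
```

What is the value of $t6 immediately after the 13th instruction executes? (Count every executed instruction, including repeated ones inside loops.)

after li $t0, 0: $t0=0
after li $t1, 8: $t1=8
after li $t6, 7: $t6=7
after sub $t0, $t0, $t1: $t0=0-8=-8
after or $t1, $t1, 1: $t1=8|1=9
after sub $t6, $t6, 1: $t6=7-1=6
cmp $t6, 0  (cmp 6,0)
bgt top: taken
after sub $t0, $t0, $t1: $t0=(-8)-9=-17
after or $t1, $t1, 1: $t1=9|1=9
after sub $t6, $t6, 1: $t6=6-1=5
cmp $t6, 0  (cmp 5,0)
bgt top: taken
After step 13: $t6 = 5.

5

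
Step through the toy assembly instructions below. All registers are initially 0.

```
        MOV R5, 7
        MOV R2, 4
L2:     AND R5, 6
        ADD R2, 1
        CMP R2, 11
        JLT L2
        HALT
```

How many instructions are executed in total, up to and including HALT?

after MOV R5, 7: R5=7
after MOV R2, 4: R2=4
after AND R5, 6: R5=7&6=6
after ADD R2, 1: R2=4+1=5
CMP R2, 11  (cmp 5,11)
JLT L2: taken
after AND R5, 6: R5=6&6=6
after ADD R2, 1: R2=5+1=6
CMP R2, 11  (cmp 6,11)
JLT L2: taken
after AND R5, 6: R5=6&6=6
after ADD R2, 1: R2=6+1=7
CMP R2, 11  (cmp 7,11)
JLT L2: taken
after AND R5, 6: R5=6&6=6
after ADD R2, 1: R2=7+1=8
CMP R2, 11  (cmp 8,11)
JLT L2: taken
after AND R5, 6: R5=6&6=6
after ADD R2, 1: R2=8+1=9
CMP R2, 11  (cmp 9,11)
JLT L2: taken
after AND R5, 6: R5=6&6=6
after ADD R2, 1: R2=9+1=10
CMP R2, 11  (cmp 10,11)
JLT L2: taken
after AND R5, 6: R5=6&6=6
after ADD R2, 1: R2=10+1=11
CMP R2, 11  (cmp 11,11)
JLT L2: not taken
halt.
Total executed instructions: 31.

31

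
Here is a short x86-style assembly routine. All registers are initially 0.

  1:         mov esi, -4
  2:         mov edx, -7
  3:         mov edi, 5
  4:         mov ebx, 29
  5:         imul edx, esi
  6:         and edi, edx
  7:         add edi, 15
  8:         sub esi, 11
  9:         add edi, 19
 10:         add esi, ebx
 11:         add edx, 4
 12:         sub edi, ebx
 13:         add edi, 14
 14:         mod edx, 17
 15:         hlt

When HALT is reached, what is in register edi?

after mov esi, -4: esi=-4
after mov edx, -7: edx=-7
after mov edi, 5: edi=5
after mov ebx, 29: ebx=29
after imul edx, esi: edx=(-7)*(-4)=28
after and edi, edx: edi=5&28=4
after add edi, 15: edi=4+15=19
after sub esi, 11: esi=(-4)-11=-15
after add edi, 19: edi=19+19=38
after add esi, ebx: esi=(-15)+29=14
after add edx, 4: edx=28+4=32
after sub edi, ebx: edi=38-29=9
after add edi, 14: edi=9+14=23
after mod edx, 17: edx=32%17=15
halt.

23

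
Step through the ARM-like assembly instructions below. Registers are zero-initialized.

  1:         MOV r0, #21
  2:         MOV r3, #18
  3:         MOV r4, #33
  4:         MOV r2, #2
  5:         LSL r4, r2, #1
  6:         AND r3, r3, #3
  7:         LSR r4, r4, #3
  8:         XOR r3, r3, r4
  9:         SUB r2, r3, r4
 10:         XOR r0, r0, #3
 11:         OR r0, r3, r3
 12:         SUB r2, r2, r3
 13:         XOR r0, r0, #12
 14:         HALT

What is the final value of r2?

0

r0=21
r3=18
r4=33
r2=2
r4=2<<1=4
r3=18&3=2
r4=4>>3=0
r3=2^0=2
r2=2-0=2
r0=21^3=22
r0=2|2=2
r2=2-2=0
r0=2^12=14
halt.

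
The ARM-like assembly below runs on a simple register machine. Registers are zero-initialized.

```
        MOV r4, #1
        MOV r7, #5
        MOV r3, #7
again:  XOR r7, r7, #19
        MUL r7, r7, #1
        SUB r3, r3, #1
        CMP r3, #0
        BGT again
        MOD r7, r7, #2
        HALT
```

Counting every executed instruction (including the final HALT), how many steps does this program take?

40

after MOV r4, #1: r4=1
after MOV r7, #5: r7=5
after MOV r3, #7: r3=7
after XOR r7, r7, #19: r7=5^19=22
after MUL r7, r7, #1: r7=22*1=22
after SUB r3, r3, #1: r3=7-1=6
CMP r3, #0  (cmp 6,0)
BGT again: taken
after XOR r7, r7, #19: r7=22^19=5
after MUL r7, r7, #1: r7=5*1=5
after SUB r3, r3, #1: r3=6-1=5
CMP r3, #0  (cmp 5,0)
BGT again: taken
after XOR r7, r7, #19: r7=5^19=22
after MUL r7, r7, #1: r7=22*1=22
after SUB r3, r3, #1: r3=5-1=4
CMP r3, #0  (cmp 4,0)
BGT again: taken
after XOR r7, r7, #19: r7=22^19=5
after MUL r7, r7, #1: r7=5*1=5
after SUB r3, r3, #1: r3=4-1=3
CMP r3, #0  (cmp 3,0)
BGT again: taken
after XOR r7, r7, #19: r7=5^19=22
after MUL r7, r7, #1: r7=22*1=22
after SUB r3, r3, #1: r3=3-1=2
CMP r3, #0  (cmp 2,0)
BGT again: taken
after XOR r7, r7, #19: r7=22^19=5
after MUL r7, r7, #1: r7=5*1=5
after SUB r3, r3, #1: r3=2-1=1
CMP r3, #0  (cmp 1,0)
BGT again: taken
after XOR r7, r7, #19: r7=5^19=22
after MUL r7, r7, #1: r7=22*1=22
after SUB r3, r3, #1: r3=1-1=0
CMP r3, #0  (cmp 0,0)
BGT again: not taken
after MOD r7, r7, #2: r7=22%2=0
halt.
Total executed instructions: 40.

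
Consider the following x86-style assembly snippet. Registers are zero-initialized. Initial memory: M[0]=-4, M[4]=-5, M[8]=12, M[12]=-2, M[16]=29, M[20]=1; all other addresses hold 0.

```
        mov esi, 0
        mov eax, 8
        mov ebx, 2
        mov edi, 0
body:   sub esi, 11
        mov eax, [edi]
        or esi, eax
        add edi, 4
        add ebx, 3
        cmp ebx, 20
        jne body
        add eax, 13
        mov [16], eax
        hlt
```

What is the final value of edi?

24

after mov esi, 0: esi=0
after mov eax, 8: eax=8
after mov ebx, 2: ebx=2
after mov edi, 0: edi=0
after sub esi, 11: esi=0-11=-11
after mov eax, [edi]: eax=M[0]=-4
after or esi, eax: esi=(-11)|(-4)=-3
after add edi, 4: edi=0+4=4
after add ebx, 3: ebx=2+3=5
cmp ebx, 20  (cmp 5,20)
jne body: taken
after sub esi, 11: esi=(-3)-11=-14
after mov eax, [edi]: eax=M[4]=-5
after or esi, eax: esi=(-14)|(-5)=-5
after add edi, 4: edi=4+4=8
after add ebx, 3: ebx=5+3=8
cmp ebx, 20  (cmp 8,20)
jne body: taken
after sub esi, 11: esi=(-5)-11=-16
after mov eax, [edi]: eax=M[8]=12
after or esi, eax: esi=(-16)|12=-4
after add edi, 4: edi=8+4=12
after add ebx, 3: ebx=8+3=11
cmp ebx, 20  (cmp 11,20)
jne body: taken
after sub esi, 11: esi=(-4)-11=-15
after mov eax, [edi]: eax=M[12]=-2
after or esi, eax: esi=(-15)|(-2)=-1
after add edi, 4: edi=12+4=16
after add ebx, 3: ebx=11+3=14
cmp ebx, 20  (cmp 14,20)
jne body: taken
after sub esi, 11: esi=(-1)-11=-12
after mov eax, [edi]: eax=M[16]=29
after or esi, eax: esi=(-12)|29=-3
after add edi, 4: edi=16+4=20
after add ebx, 3: ebx=14+3=17
cmp ebx, 20  (cmp 17,20)
jne body: taken
after sub esi, 11: esi=(-3)-11=-14
after mov eax, [edi]: eax=M[20]=1
after or esi, eax: esi=(-14)|1=-13
after add edi, 4: edi=20+4=24
after add ebx, 3: ebx=17+3=20
cmp ebx, 20  (cmp 20,20)
jne body: not taken
after add eax, 13: eax=1+13=14
mov [16], eax → M[16]=14
halt.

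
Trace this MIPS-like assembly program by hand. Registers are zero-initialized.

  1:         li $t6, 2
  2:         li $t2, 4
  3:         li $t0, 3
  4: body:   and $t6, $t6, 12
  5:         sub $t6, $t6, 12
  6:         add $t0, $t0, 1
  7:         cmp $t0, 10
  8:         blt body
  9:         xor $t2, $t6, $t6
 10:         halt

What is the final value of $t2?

li $t6, 2 → $t6=2
li $t2, 4 → $t2=4
li $t0, 3 → $t0=3
and $t6, $t6, 12 → $t6=2&12=0
sub $t6, $t6, 12 → $t6=0-12=-12
add $t0, $t0, 1 → $t0=3+1=4
cmp $t0, 10  (cmp 4,10)
blt body: taken
and $t6, $t6, 12 → $t6=(-12)&12=4
sub $t6, $t6, 12 → $t6=4-12=-8
add $t0, $t0, 1 → $t0=4+1=5
cmp $t0, 10  (cmp 5,10)
blt body: taken
and $t6, $t6, 12 → $t6=(-8)&12=8
sub $t6, $t6, 12 → $t6=8-12=-4
add $t0, $t0, 1 → $t0=5+1=6
cmp $t0, 10  (cmp 6,10)
blt body: taken
and $t6, $t6, 12 → $t6=(-4)&12=12
sub $t6, $t6, 12 → $t6=12-12=0
add $t0, $t0, 1 → $t0=6+1=7
cmp $t0, 10  (cmp 7,10)
blt body: taken
and $t6, $t6, 12 → $t6=0&12=0
sub $t6, $t6, 12 → $t6=0-12=-12
add $t0, $t0, 1 → $t0=7+1=8
cmp $t0, 10  (cmp 8,10)
blt body: taken
and $t6, $t6, 12 → $t6=(-12)&12=4
sub $t6, $t6, 12 → $t6=4-12=-8
add $t0, $t0, 1 → $t0=8+1=9
cmp $t0, 10  (cmp 9,10)
blt body: taken
and $t6, $t6, 12 → $t6=(-8)&12=8
sub $t6, $t6, 12 → $t6=8-12=-4
add $t0, $t0, 1 → $t0=9+1=10
cmp $t0, 10  (cmp 10,10)
blt body: not taken
xor $t2, $t6, $t6 → $t2=(-4)^(-4)=0
halt.

0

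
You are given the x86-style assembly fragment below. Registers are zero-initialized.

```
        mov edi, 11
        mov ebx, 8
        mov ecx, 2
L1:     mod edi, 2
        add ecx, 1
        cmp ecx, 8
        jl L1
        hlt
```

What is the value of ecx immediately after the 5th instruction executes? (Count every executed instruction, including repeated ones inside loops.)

3

edi=11
ebx=8
ecx=2
edi=11%2=1
ecx=2+1=3
After step 5: ecx = 3.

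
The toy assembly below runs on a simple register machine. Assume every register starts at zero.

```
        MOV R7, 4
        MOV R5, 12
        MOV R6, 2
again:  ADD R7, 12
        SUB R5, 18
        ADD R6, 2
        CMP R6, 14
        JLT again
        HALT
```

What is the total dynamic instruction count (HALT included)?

34

after MOV R7, 4: R7=4
after MOV R5, 12: R5=12
after MOV R6, 2: R6=2
after ADD R7, 12: R7=4+12=16
after SUB R5, 18: R5=12-18=-6
after ADD R6, 2: R6=2+2=4
CMP R6, 14  (cmp 4,14)
JLT again: taken
after ADD R7, 12: R7=16+12=28
after SUB R5, 18: R5=(-6)-18=-24
after ADD R6, 2: R6=4+2=6
CMP R6, 14  (cmp 6,14)
JLT again: taken
after ADD R7, 12: R7=28+12=40
after SUB R5, 18: R5=(-24)-18=-42
after ADD R6, 2: R6=6+2=8
CMP R6, 14  (cmp 8,14)
JLT again: taken
after ADD R7, 12: R7=40+12=52
after SUB R5, 18: R5=(-42)-18=-60
after ADD R6, 2: R6=8+2=10
CMP R6, 14  (cmp 10,14)
JLT again: taken
after ADD R7, 12: R7=52+12=64
after SUB R5, 18: R5=(-60)-18=-78
after ADD R6, 2: R6=10+2=12
CMP R6, 14  (cmp 12,14)
JLT again: taken
after ADD R7, 12: R7=64+12=76
after SUB R5, 18: R5=(-78)-18=-96
after ADD R6, 2: R6=12+2=14
CMP R6, 14  (cmp 14,14)
JLT again: not taken
halt.
Total executed instructions: 34.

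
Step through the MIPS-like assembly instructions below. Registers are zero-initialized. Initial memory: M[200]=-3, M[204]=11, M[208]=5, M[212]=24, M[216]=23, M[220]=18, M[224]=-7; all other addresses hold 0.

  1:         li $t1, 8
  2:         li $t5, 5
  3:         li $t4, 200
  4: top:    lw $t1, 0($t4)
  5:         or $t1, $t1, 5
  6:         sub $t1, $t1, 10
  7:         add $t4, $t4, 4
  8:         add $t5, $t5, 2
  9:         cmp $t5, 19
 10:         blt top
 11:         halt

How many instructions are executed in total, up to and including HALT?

after li $t1, 8: $t1=8
after li $t5, 5: $t5=5
after li $t4, 200: $t4=200
after lw $t1, 0($t4): $t1=M[200]=-3
after or $t1, $t1, 5: $t1=(-3)|5=-3
after sub $t1, $t1, 10: $t1=(-3)-10=-13
after add $t4, $t4, 4: $t4=200+4=204
after add $t5, $t5, 2: $t5=5+2=7
cmp $t5, 19  (cmp 7,19)
blt top: taken
after lw $t1, 0($t4): $t1=M[204]=11
after or $t1, $t1, 5: $t1=11|5=15
after sub $t1, $t1, 10: $t1=15-10=5
after add $t4, $t4, 4: $t4=204+4=208
after add $t5, $t5, 2: $t5=7+2=9
cmp $t5, 19  (cmp 9,19)
blt top: taken
after lw $t1, 0($t4): $t1=M[208]=5
after or $t1, $t1, 5: $t1=5|5=5
after sub $t1, $t1, 10: $t1=5-10=-5
after add $t4, $t4, 4: $t4=208+4=212
after add $t5, $t5, 2: $t5=9+2=11
cmp $t5, 19  (cmp 11,19)
blt top: taken
after lw $t1, 0($t4): $t1=M[212]=24
after or $t1, $t1, 5: $t1=24|5=29
after sub $t1, $t1, 10: $t1=29-10=19
after add $t4, $t4, 4: $t4=212+4=216
after add $t5, $t5, 2: $t5=11+2=13
cmp $t5, 19  (cmp 13,19)
blt top: taken
after lw $t1, 0($t4): $t1=M[216]=23
after or $t1, $t1, 5: $t1=23|5=23
after sub $t1, $t1, 10: $t1=23-10=13
after add $t4, $t4, 4: $t4=216+4=220
after add $t5, $t5, 2: $t5=13+2=15
cmp $t5, 19  (cmp 15,19)
blt top: taken
after lw $t1, 0($t4): $t1=M[220]=18
after or $t1, $t1, 5: $t1=18|5=23
after sub $t1, $t1, 10: $t1=23-10=13
after add $t4, $t4, 4: $t4=220+4=224
after add $t5, $t5, 2: $t5=15+2=17
cmp $t5, 19  (cmp 17,19)
blt top: taken
after lw $t1, 0($t4): $t1=M[224]=-7
after or $t1, $t1, 5: $t1=(-7)|5=-3
after sub $t1, $t1, 10: $t1=(-3)-10=-13
after add $t4, $t4, 4: $t4=224+4=228
after add $t5, $t5, 2: $t5=17+2=19
cmp $t5, 19  (cmp 19,19)
blt top: not taken
halt.
Total executed instructions: 53.

53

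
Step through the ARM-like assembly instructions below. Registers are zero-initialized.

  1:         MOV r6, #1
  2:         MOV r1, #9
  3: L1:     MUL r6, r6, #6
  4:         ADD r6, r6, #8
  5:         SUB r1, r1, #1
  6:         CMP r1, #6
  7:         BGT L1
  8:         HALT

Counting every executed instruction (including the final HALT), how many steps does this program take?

18

MOV r6, #1 → r6=1
MOV r1, #9 → r1=9
MUL r6, r6, #6 → r6=1*6=6
ADD r6, r6, #8 → r6=6+8=14
SUB r1, r1, #1 → r1=9-1=8
CMP r1, #6  (cmp 8,6)
BGT L1: taken
MUL r6, r6, #6 → r6=14*6=84
ADD r6, r6, #8 → r6=84+8=92
SUB r1, r1, #1 → r1=8-1=7
CMP r1, #6  (cmp 7,6)
BGT L1: taken
MUL r6, r6, #6 → r6=92*6=552
ADD r6, r6, #8 → r6=552+8=560
SUB r1, r1, #1 → r1=7-1=6
CMP r1, #6  (cmp 6,6)
BGT L1: not taken
halt.
Total executed instructions: 18.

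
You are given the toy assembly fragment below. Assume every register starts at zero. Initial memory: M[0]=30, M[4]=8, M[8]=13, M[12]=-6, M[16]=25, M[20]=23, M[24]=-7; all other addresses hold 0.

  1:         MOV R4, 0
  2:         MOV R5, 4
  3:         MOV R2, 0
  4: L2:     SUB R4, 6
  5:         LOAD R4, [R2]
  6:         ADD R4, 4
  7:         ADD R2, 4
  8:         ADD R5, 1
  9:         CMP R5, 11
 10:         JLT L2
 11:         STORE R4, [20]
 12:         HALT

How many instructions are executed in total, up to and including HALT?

MOV R4, 0 → R4=0
MOV R5, 4 → R5=4
MOV R2, 0 → R2=0
SUB R4, 6 → R4=0-6=-6
LOAD R4, [R2] → R4=M[0]=30
ADD R4, 4 → R4=30+4=34
ADD R2, 4 → R2=0+4=4
ADD R5, 1 → R5=4+1=5
CMP R5, 11  (cmp 5,11)
JLT L2: taken
SUB R4, 6 → R4=34-6=28
LOAD R4, [R2] → R4=M[4]=8
ADD R4, 4 → R4=8+4=12
ADD R2, 4 → R2=4+4=8
ADD R5, 1 → R5=5+1=6
CMP R5, 11  (cmp 6,11)
JLT L2: taken
SUB R4, 6 → R4=12-6=6
LOAD R4, [R2] → R4=M[8]=13
ADD R4, 4 → R4=13+4=17
ADD R2, 4 → R2=8+4=12
ADD R5, 1 → R5=6+1=7
CMP R5, 11  (cmp 7,11)
JLT L2: taken
SUB R4, 6 → R4=17-6=11
LOAD R4, [R2] → R4=M[12]=-6
ADD R4, 4 → R4=(-6)+4=-2
ADD R2, 4 → R2=12+4=16
ADD R5, 1 → R5=7+1=8
CMP R5, 11  (cmp 8,11)
JLT L2: taken
SUB R4, 6 → R4=(-2)-6=-8
LOAD R4, [R2] → R4=M[16]=25
ADD R4, 4 → R4=25+4=29
ADD R2, 4 → R2=16+4=20
ADD R5, 1 → R5=8+1=9
CMP R5, 11  (cmp 9,11)
JLT L2: taken
SUB R4, 6 → R4=29-6=23
LOAD R4, [R2] → R4=M[20]=23
ADD R4, 4 → R4=23+4=27
ADD R2, 4 → R2=20+4=24
ADD R5, 1 → R5=9+1=10
CMP R5, 11  (cmp 10,11)
JLT L2: taken
SUB R4, 6 → R4=27-6=21
LOAD R4, [R2] → R4=M[24]=-7
ADD R4, 4 → R4=(-7)+4=-3
ADD R2, 4 → R2=24+4=28
ADD R5, 1 → R5=10+1=11
CMP R5, 11  (cmp 11,11)
JLT L2: not taken
STORE R4, [20] → M[20]=-3
halt.
Total executed instructions: 54.

54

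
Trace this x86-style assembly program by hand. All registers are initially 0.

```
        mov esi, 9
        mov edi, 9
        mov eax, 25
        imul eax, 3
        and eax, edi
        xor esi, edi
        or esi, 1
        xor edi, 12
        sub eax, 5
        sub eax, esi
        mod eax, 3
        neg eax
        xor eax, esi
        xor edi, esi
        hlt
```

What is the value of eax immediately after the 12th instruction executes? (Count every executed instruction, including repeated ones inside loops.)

esi=9
edi=9
eax=25
eax=25*3=75
eax=75&9=9
esi=9^9=0
esi=0|1=1
edi=9^12=5
eax=9-5=4
eax=4-1=3
eax=3%3=0
eax=-(0)=0
After step 12: eax = 0.

0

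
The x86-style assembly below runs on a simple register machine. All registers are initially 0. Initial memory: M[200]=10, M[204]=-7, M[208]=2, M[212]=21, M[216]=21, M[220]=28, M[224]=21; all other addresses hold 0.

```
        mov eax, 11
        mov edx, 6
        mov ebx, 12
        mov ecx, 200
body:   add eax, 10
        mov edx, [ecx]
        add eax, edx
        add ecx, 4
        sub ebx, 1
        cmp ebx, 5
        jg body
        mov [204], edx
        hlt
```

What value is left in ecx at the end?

eax=11
edx=6
ebx=12
ecx=200
eax=11+10=21
edx=M[200]=10
eax=21+10=31
ecx=200+4=204
ebx=12-1=11
cmp ebx, 5  (cmp 11,5)
jg body: taken
eax=31+10=41
edx=M[204]=-7
eax=41+(-7)=34
ecx=204+4=208
ebx=11-1=10
cmp ebx, 5  (cmp 10,5)
jg body: taken
eax=34+10=44
edx=M[208]=2
eax=44+2=46
ecx=208+4=212
ebx=10-1=9
cmp ebx, 5  (cmp 9,5)
jg body: taken
eax=46+10=56
edx=M[212]=21
eax=56+21=77
ecx=212+4=216
ebx=9-1=8
cmp ebx, 5  (cmp 8,5)
jg body: taken
eax=77+10=87
edx=M[216]=21
eax=87+21=108
ecx=216+4=220
ebx=8-1=7
cmp ebx, 5  (cmp 7,5)
jg body: taken
eax=108+10=118
edx=M[220]=28
eax=118+28=146
ecx=220+4=224
ebx=7-1=6
cmp ebx, 5  (cmp 6,5)
jg body: taken
eax=146+10=156
edx=M[224]=21
eax=156+21=177
ecx=224+4=228
ebx=6-1=5
cmp ebx, 5  (cmp 5,5)
jg body: not taken
mov [204], edx → M[204]=21
halt.

228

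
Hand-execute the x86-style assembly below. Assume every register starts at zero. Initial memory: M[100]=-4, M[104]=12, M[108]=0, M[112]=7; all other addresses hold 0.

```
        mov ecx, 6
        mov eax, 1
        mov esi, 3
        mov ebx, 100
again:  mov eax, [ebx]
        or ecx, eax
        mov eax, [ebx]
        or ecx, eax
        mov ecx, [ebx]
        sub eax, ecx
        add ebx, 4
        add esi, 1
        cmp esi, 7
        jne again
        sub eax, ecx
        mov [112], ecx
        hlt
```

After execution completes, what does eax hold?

-7

after mov ecx, 6: ecx=6
after mov eax, 1: eax=1
after mov esi, 3: esi=3
after mov ebx, 100: ebx=100
after mov eax, [ebx]: eax=M[100]=-4
after or ecx, eax: ecx=6|(-4)=-2
after mov eax, [ebx]: eax=M[100]=-4
after or ecx, eax: ecx=(-2)|(-4)=-2
after mov ecx, [ebx]: ecx=M[100]=-4
after sub eax, ecx: eax=(-4)-(-4)=0
after add ebx, 4: ebx=100+4=104
after add esi, 1: esi=3+1=4
cmp esi, 7  (cmp 4,7)
jne again: taken
after mov eax, [ebx]: eax=M[104]=12
after or ecx, eax: ecx=(-4)|12=-4
after mov eax, [ebx]: eax=M[104]=12
after or ecx, eax: ecx=(-4)|12=-4
after mov ecx, [ebx]: ecx=M[104]=12
after sub eax, ecx: eax=12-12=0
after add ebx, 4: ebx=104+4=108
after add esi, 1: esi=4+1=5
cmp esi, 7  (cmp 5,7)
jne again: taken
after mov eax, [ebx]: eax=M[108]=0
after or ecx, eax: ecx=12|0=12
after mov eax, [ebx]: eax=M[108]=0
after or ecx, eax: ecx=12|0=12
after mov ecx, [ebx]: ecx=M[108]=0
after sub eax, ecx: eax=0-0=0
after add ebx, 4: ebx=108+4=112
after add esi, 1: esi=5+1=6
cmp esi, 7  (cmp 6,7)
jne again: taken
after mov eax, [ebx]: eax=M[112]=7
after or ecx, eax: ecx=0|7=7
after mov eax, [ebx]: eax=M[112]=7
after or ecx, eax: ecx=7|7=7
after mov ecx, [ebx]: ecx=M[112]=7
after sub eax, ecx: eax=7-7=0
after add ebx, 4: ebx=112+4=116
after add esi, 1: esi=6+1=7
cmp esi, 7  (cmp 7,7)
jne again: not taken
after sub eax, ecx: eax=0-7=-7
mov [112], ecx → M[112]=7
halt.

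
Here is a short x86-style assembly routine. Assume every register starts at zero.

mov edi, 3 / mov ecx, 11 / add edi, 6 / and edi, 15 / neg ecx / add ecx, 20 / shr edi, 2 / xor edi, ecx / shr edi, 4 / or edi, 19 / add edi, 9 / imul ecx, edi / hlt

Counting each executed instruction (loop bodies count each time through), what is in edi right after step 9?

0

mov edi, 3 → edi=3
mov ecx, 11 → ecx=11
add edi, 6 → edi=3+6=9
and edi, 15 → edi=9&15=9
neg ecx → ecx=-(11)=-11
add ecx, 20 → ecx=(-11)+20=9
shr edi, 2 → edi=9>>2=2
xor edi, ecx → edi=2^9=11
shr edi, 4 → edi=11>>4=0
After step 9: edi = 0.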